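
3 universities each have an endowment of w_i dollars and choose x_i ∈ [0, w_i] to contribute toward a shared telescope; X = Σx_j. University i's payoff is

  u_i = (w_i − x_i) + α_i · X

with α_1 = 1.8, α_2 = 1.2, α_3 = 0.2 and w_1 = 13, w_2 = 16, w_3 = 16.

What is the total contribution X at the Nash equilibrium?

∂u_i/∂x_i = α_i − 1, so university i contributes w_i if α_i > 1, else 0.
α_i > 1 for i ∈ {1, 2}; NE contributions (13, 16, 0), X = 29.

29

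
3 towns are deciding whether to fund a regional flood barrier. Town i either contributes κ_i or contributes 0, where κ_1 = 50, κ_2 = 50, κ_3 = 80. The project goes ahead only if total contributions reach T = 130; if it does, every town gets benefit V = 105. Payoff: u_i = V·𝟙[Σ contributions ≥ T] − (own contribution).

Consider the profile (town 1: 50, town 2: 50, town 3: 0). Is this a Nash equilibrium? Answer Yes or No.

No

Total = 100 < 130: not provided.
Town 1 (pledges 50, payoff -50): dropping to 0 → total 50, payoff 0. Profitable deviation.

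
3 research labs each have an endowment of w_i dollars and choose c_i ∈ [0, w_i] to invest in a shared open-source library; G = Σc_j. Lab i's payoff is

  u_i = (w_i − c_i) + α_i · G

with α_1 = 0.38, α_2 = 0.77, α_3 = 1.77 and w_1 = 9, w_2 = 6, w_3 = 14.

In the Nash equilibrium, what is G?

14

∂u_i/∂c_i = α_i − 1, so lab i contributes w_i if α_i > 1, else 0.
α_i > 1 for i ∈ {3}; NE contributions (0, 0, 14), G = 14.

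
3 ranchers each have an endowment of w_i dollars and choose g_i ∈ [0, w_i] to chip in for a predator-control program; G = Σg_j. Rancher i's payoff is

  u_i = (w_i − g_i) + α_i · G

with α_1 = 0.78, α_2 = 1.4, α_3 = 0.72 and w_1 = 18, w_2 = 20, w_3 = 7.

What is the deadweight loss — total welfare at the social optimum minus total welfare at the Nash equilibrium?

∂u_i/∂g_i = α_i − 1, so rancher i contributes w_i if α_i > 1, else 0.
α_i > 1 for i ∈ {2}; NE contributions (0, 20, 0), G = 20.
W^NE = Σw_i − G^NE + (Σα_i)·G^NE = 45 + 1.9·20 = 83.
Planner: ∂(Σu_j)/∂g_i = Σα_j − 1 = 1.9 > 0, so everyone contributes w_i; G^SO = 45, W^SO = 45 + 1.9·45 = 130.5.
Deadweight loss = 47.5.

47.5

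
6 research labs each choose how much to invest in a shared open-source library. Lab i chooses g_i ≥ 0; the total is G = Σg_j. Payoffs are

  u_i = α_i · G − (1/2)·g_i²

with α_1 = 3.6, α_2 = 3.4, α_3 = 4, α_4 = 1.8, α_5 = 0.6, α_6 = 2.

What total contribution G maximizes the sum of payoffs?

Planner FOC: ∂(Σu_j)/∂g_i = (Σα_j) − g_i = 0, so g_i^SO = Σα_j = 15.4 for every i; G^SO = 92.4.

92.4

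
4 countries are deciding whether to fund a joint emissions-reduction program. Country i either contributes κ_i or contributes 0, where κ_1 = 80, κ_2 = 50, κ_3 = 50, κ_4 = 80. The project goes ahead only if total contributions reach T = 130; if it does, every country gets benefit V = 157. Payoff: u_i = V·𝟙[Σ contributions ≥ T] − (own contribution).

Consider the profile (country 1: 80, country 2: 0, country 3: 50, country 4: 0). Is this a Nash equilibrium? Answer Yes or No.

Total = 130 ≥ 130: provided.
Country 1 (pledges 80, payoff 77): dropping to 0 → total 50, payoff 0. No gain.
Country 2 (pledges 0, payoff 157): pledging 50 → total 180, payoff 107. No gain.
Country 3 (pledges 50, payoff 107): dropping to 0 → total 80, payoff 0. No gain.
Country 4 (pledges 0, payoff 157): pledging 80 → total 210, payoff 77. No gain.

Yes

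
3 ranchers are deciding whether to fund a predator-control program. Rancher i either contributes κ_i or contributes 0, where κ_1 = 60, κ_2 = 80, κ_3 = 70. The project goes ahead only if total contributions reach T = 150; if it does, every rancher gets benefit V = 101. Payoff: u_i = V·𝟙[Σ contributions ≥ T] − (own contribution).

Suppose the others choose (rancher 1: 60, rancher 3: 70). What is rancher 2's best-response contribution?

Others' total = 130. Contributing 80 brings total to 210 ≥ 150: gain V − κ_2 = 21.
Best response: 80.

80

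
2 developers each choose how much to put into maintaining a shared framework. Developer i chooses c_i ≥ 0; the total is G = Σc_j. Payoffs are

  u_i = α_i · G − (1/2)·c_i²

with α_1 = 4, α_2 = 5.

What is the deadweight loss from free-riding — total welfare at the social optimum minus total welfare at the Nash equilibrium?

Developer i's FOC: ∂u_i/∂c_i = α_i − c_i = 0, so c_i* = α_i.
NE contributions = (4, 5); G = 9.
W^NE = (Σα)·G − ½Σα_i² = 9² − ½·41 = 60.5.
Planner sets c_i = Σα_j = 9 for every i, so G^SO = 2·9 = 18.
W^SO = (Σα)·G^SO − ½·2·(Σα)² = (2/2)·9² = 81.
Deadweight loss = W^SO − W^NE = 20.5.

20.5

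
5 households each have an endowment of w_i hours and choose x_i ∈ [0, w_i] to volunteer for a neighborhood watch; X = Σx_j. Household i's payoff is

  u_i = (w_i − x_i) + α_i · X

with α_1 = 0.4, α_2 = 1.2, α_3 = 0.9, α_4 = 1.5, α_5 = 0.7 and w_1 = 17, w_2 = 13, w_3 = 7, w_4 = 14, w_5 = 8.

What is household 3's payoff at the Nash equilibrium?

31.3

∂u_i/∂x_i = α_i − 1, so household i contributes w_i if α_i > 1, else 0.
α_i > 1 for i ∈ {2, 4}; NE contributions (0, 13, 0, 14, 0), X = 27.
u_3 = (7 − 0) + 0.9·27 = 31.3.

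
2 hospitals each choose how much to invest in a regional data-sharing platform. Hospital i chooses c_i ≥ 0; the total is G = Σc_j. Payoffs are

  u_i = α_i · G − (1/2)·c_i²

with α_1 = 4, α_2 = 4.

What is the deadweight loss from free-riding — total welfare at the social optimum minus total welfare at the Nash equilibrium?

16

Hospital i's FOC: ∂u_i/∂c_i = α_i − c_i = 0, so c_i* = α_i.
NE contributions = (4, 4); G = 8.
W^NE = (Σα)·G − ½Σα_i² = 8² − ½·32 = 48.
Planner sets c_i = Σα_j = 8 for every i, so G^SO = 2·8 = 16.
W^SO = (Σα)·G^SO − ½·2·(Σα)² = (2/2)·8² = 64.
Deadweight loss = W^SO − W^NE = 16.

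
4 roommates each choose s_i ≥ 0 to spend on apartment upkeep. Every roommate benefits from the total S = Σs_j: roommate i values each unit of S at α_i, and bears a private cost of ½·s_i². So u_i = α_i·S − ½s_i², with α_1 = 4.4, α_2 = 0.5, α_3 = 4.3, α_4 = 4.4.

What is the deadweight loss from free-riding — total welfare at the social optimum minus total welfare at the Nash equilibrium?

213.69

Roommate i's FOC: ∂u_i/∂s_i = α_i − s_i = 0, so s_i* = α_i.
NE contributions = (4.4, 0.5, 4.3, 4.4); S = 13.6.
W^NE = (Σα)·S − ½Σα_i² = 13.6² − ½·57.46 = 156.23.
Planner sets s_i = Σα_j = 13.6 for every i, so S^SO = 4·13.6 = 54.4.
W^SO = (Σα)·S^SO − ½·4·(Σα)² = (4/2)·13.6² = 369.92.
Deadweight loss = W^SO − W^NE = 213.69.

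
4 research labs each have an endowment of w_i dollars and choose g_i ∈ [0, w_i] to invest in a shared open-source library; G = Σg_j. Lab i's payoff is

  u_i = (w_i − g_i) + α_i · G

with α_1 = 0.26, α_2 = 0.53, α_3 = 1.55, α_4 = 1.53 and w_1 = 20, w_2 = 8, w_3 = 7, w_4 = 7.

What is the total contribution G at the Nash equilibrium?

14

∂u_i/∂g_i = α_i − 1, so lab i contributes w_i if α_i > 1, else 0.
α_i > 1 for i ∈ {3, 4}; NE contributions (0, 0, 7, 7), G = 14.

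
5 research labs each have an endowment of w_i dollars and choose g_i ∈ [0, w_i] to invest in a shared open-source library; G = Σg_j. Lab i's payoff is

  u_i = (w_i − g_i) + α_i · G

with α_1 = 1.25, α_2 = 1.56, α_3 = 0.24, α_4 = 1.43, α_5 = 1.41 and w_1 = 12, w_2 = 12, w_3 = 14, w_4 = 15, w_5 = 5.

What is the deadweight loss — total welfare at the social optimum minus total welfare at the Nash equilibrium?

∂u_i/∂g_i = α_i − 1, so lab i contributes w_i if α_i > 1, else 0.
α_i > 1 for i ∈ {1, 2, 4, 5}; NE contributions (12, 12, 0, 15, 5), G = 44.
W^NE = Σw_i − G^NE + (Σα_i)·G^NE = 58 + 4.89·44 = 273.16.
Planner: ∂(Σu_j)/∂g_i = Σα_j − 1 = 4.89 > 0, so everyone contributes w_i; G^SO = 58, W^SO = 58 + 4.89·58 = 341.62.
Deadweight loss = 68.46.

68.46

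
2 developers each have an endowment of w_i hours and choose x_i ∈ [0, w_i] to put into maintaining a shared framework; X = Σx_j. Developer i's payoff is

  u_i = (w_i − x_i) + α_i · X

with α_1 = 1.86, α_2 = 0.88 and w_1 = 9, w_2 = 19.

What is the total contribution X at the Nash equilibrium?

∂u_i/∂x_i = α_i − 1, so developer i contributes w_i if α_i > 1, else 0.
α_i > 1 for i ∈ {1}; NE contributions (9, 0), X = 9.

9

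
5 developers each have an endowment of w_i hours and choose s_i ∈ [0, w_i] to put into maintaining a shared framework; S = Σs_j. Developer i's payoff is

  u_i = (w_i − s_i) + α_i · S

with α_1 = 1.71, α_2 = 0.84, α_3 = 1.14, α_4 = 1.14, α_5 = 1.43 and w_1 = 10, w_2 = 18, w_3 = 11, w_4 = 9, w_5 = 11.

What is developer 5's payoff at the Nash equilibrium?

∂u_i/∂s_i = α_i − 1, so developer i contributes w_i if α_i > 1, else 0.
α_i > 1 for i ∈ {1, 3, 4, 5}; NE contributions (10, 0, 11, 9, 11), S = 41.
u_5 = (11 − 11) + 1.43·41 = 58.63.

58.63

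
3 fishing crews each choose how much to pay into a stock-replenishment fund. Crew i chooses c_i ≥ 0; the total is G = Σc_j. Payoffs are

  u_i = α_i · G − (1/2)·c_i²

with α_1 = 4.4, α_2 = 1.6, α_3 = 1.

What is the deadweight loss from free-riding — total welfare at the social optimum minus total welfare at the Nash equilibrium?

35.96

Crew i's FOC: ∂u_i/∂c_i = α_i − c_i = 0, so c_i* = α_i.
NE contributions = (4.4, 1.6, 1); G = 7.
W^NE = (Σα)·G − ½Σα_i² = 7² − ½·22.92 = 37.54.
Planner sets c_i = Σα_j = 7 for every i, so G^SO = 3·7 = 21.
W^SO = (Σα)·G^SO − ½·3·(Σα)² = (3/2)·7² = 73.5.
Deadweight loss = W^SO − W^NE = 35.96.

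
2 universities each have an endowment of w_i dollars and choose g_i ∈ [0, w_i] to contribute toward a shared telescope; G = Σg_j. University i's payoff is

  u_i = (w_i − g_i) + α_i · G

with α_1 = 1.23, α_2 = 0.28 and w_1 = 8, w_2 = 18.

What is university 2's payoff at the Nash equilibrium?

∂u_i/∂g_i = α_i − 1, so university i contributes w_i if α_i > 1, else 0.
α_i > 1 for i ∈ {1}; NE contributions (8, 0), G = 8.
u_2 = (18 − 0) + 0.28·8 = 20.24.

20.24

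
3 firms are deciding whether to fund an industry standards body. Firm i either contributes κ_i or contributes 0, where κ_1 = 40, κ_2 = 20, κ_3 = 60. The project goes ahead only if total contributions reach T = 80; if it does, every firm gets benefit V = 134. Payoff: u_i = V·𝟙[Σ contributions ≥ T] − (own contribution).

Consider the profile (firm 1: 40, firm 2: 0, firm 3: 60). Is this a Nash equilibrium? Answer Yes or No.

Yes

Total = 100 ≥ 80: provided.
Firm 1 (pledges 40, payoff 94): dropping to 0 → total 60, payoff 0. No gain.
Firm 2 (pledges 0, payoff 134): pledging 20 → total 120, payoff 114. No gain.
Firm 3 (pledges 60, payoff 74): dropping to 0 → total 40, payoff 0. No gain.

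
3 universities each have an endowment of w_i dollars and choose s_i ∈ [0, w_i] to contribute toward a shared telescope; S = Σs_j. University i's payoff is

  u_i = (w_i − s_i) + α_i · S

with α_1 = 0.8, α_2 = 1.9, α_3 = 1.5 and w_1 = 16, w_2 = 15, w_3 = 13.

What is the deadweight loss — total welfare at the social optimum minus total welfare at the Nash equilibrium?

51.2

∂u_i/∂s_i = α_i − 1, so university i contributes w_i if α_i > 1, else 0.
α_i > 1 for i ∈ {2, 3}; NE contributions (0, 15, 13), S = 28.
W^NE = Σw_i − S^NE + (Σα_i)·S^NE = 44 + 3.2·28 = 133.6.
Planner: ∂(Σu_j)/∂s_i = Σα_j − 1 = 3.2 > 0, so everyone contributes w_i; S^SO = 44, W^SO = 44 + 3.2·44 = 184.8.
Deadweight loss = 51.2.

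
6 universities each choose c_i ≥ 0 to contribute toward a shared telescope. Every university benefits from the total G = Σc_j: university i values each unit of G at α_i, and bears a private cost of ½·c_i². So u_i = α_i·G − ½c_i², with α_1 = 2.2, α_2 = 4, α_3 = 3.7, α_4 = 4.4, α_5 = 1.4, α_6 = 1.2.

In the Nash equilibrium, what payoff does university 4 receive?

64.68

University i's FOC: ∂u_i/∂c_i = α_i − c_i = 0, so c_i* = α_i.
NE contributions = (2.2, 4, 3.7, 4.4, 1.4, 1.2); G = 16.9.
u_4 = α_4·G − ½·(c_4)² = 4.4·16.9 − ½·4.4² = 64.68.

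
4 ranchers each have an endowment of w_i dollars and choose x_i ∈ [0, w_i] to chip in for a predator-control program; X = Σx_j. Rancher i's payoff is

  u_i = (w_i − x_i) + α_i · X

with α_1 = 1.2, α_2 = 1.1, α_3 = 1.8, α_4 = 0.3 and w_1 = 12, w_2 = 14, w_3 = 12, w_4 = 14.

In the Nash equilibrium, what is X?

∂u_i/∂x_i = α_i − 1, so rancher i contributes w_i if α_i > 1, else 0.
α_i > 1 for i ∈ {1, 2, 3}; NE contributions (12, 14, 12, 0), X = 38.

38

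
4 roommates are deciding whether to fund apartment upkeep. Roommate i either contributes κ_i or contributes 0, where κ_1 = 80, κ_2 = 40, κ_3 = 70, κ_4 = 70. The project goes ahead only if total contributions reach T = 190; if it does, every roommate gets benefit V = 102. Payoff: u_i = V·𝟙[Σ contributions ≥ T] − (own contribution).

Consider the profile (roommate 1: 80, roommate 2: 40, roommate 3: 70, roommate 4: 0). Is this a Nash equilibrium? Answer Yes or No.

Total = 190 ≥ 190: provided.
Roommate 1 (pledges 80, payoff 22): dropping to 0 → total 110, payoff 0. No gain.
Roommate 2 (pledges 40, payoff 62): dropping to 0 → total 150, payoff 0. No gain.
Roommate 3 (pledges 70, payoff 32): dropping to 0 → total 120, payoff 0. No gain.
Roommate 4 (pledges 0, payoff 102): pledging 70 → total 260, payoff 32. No gain.

Yes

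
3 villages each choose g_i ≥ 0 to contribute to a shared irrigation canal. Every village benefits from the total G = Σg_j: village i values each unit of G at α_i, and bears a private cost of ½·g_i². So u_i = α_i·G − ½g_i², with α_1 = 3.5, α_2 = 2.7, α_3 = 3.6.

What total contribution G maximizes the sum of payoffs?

Planner FOC: ∂(Σu_j)/∂g_i = (Σα_j) − g_i = 0, so g_i^SO = Σα_j = 9.8 for every i; G^SO = 29.4.

29.4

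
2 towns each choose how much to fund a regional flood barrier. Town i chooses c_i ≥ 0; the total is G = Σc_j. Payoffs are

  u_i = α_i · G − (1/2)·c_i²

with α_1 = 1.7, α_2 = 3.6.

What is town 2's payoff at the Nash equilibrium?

Town i's FOC: ∂u_i/∂c_i = α_i − c_i = 0, so c_i* = α_i.
NE contributions = (1.7, 3.6); G = 5.3.
u_2 = α_2·G − ½·(c_2)² = 3.6·5.3 − ½·3.6² = 12.6.

12.6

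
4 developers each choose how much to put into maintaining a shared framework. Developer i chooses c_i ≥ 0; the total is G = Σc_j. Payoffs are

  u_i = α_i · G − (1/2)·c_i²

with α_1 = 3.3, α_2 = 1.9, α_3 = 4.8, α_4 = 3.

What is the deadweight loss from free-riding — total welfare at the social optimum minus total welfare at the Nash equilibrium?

Developer i's FOC: ∂u_i/∂c_i = α_i − c_i = 0, so c_i* = α_i.
NE contributions = (3.3, 1.9, 4.8, 3); G = 13.
W^NE = (Σα)·G − ½Σα_i² = 13² − ½·46.54 = 145.73.
Planner sets c_i = Σα_j = 13 for every i, so G^SO = 4·13 = 52.
W^SO = (Σα)·G^SO − ½·4·(Σα)² = (4/2)·13² = 338.
Deadweight loss = W^SO − W^NE = 192.27.

192.27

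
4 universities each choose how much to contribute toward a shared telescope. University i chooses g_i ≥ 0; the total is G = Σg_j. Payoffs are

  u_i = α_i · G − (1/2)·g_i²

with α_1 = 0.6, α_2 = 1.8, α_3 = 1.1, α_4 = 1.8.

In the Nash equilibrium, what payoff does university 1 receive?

University i's FOC: ∂u_i/∂g_i = α_i − g_i = 0, so g_i* = α_i.
NE contributions = (0.6, 1.8, 1.1, 1.8); G = 5.3.
u_1 = α_1·G − ½·(g_1)² = 0.6·5.3 − ½·0.6² = 3.

3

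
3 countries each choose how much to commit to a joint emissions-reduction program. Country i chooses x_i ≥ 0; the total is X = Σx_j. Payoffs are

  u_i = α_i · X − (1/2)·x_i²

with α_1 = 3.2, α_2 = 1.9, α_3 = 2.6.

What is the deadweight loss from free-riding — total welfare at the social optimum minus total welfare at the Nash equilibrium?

Country i's FOC: ∂u_i/∂x_i = α_i − x_i = 0, so x_i* = α_i.
NE contributions = (3.2, 1.9, 2.6); X = 7.7.
W^NE = (Σα)·X − ½Σα_i² = 7.7² − ½·20.61 = 48.985.
Planner sets x_i = Σα_j = 7.7 for every i, so X^SO = 3·7.7 = 23.1.
W^SO = (Σα)·X^SO − ½·3·(Σα)² = (3/2)·7.7² = 88.935.
Deadweight loss = W^SO − W^NE = 39.95.

39.95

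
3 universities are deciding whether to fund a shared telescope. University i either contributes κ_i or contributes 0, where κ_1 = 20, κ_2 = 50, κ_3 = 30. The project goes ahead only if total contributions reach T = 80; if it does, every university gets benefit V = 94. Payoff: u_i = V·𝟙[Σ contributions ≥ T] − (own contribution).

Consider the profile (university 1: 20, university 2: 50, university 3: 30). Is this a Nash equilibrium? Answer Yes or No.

Total = 100 ≥ 80: provided.
University 1 (pledges 20, payoff 74): dropping to 0 → total 80, payoff 94. Profitable deviation.

No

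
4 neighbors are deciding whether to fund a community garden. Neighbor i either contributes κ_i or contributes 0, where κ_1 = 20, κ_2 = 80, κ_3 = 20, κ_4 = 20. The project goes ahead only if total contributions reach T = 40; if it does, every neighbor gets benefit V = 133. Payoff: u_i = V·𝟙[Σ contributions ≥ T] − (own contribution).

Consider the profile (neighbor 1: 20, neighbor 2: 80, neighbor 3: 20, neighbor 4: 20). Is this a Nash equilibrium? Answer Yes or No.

Total = 140 ≥ 40: provided.
Neighbor 1 (pledges 20, payoff 113): dropping to 0 → total 120, payoff 133. Profitable deviation.

No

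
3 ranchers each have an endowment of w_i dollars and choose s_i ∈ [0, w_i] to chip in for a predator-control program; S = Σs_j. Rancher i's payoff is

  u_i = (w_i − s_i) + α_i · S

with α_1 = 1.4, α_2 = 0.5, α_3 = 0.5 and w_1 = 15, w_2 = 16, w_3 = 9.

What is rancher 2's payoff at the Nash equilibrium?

23.5

∂u_i/∂s_i = α_i − 1, so rancher i contributes w_i if α_i > 1, else 0.
α_i > 1 for i ∈ {1}; NE contributions (15, 0, 0), S = 15.
u_2 = (16 − 0) + 0.5·15 = 23.5.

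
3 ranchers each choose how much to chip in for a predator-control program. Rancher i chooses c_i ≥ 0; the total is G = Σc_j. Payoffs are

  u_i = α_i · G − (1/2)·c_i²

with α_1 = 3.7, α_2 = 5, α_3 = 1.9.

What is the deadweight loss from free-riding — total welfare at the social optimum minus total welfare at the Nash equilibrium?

77.33

Rancher i's FOC: ∂u_i/∂c_i = α_i − c_i = 0, so c_i* = α_i.
NE contributions = (3.7, 5, 1.9); G = 10.6.
W^NE = (Σα)·G − ½Σα_i² = 10.6² − ½·42.3 = 91.21.
Planner sets c_i = Σα_j = 10.6 for every i, so G^SO = 3·10.6 = 31.8.
W^SO = (Σα)·G^SO − ½·3·(Σα)² = (3/2)·10.6² = 168.54.
Deadweight loss = W^SO − W^NE = 77.33.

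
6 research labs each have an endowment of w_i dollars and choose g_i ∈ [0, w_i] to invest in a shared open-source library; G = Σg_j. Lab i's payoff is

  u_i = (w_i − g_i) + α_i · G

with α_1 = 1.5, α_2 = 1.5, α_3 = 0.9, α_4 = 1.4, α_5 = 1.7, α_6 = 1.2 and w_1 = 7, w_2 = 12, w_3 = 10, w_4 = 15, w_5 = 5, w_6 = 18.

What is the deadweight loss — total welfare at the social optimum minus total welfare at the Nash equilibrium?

72

∂u_i/∂g_i = α_i − 1, so lab i contributes w_i if α_i > 1, else 0.
α_i > 1 for i ∈ {1, 2, 4, 5, 6}; NE contributions (7, 12, 0, 15, 5, 18), G = 57.
W^NE = Σw_i − G^NE + (Σα_i)·G^NE = 67 + 7.2·57 = 477.4.
Planner: ∂(Σu_j)/∂g_i = Σα_j − 1 = 7.2 > 0, so everyone contributes w_i; G^SO = 67, W^SO = 67 + 7.2·67 = 549.4.
Deadweight loss = 72.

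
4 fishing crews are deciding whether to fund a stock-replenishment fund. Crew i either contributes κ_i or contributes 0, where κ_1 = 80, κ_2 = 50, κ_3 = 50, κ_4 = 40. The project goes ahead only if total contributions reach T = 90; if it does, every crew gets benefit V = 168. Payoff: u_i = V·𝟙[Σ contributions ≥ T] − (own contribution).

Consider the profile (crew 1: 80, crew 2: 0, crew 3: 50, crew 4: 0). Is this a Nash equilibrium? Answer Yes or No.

Total = 130 ≥ 90: provided.
Crew 1 (pledges 80, payoff 88): dropping to 0 → total 50, payoff 0. No gain.
Crew 2 (pledges 0, payoff 168): pledging 50 → total 180, payoff 118. No gain.
Crew 3 (pledges 50, payoff 118): dropping to 0 → total 80, payoff 0. No gain.
Crew 4 (pledges 0, payoff 168): pledging 40 → total 170, payoff 128. No gain.

Yes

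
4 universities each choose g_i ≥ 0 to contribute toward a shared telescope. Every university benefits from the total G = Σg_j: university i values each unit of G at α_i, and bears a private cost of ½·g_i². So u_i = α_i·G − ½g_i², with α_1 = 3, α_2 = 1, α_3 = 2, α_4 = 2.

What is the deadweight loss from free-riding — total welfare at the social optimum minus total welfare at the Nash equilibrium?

73

University i's FOC: ∂u_i/∂g_i = α_i − g_i = 0, so g_i* = α_i.
NE contributions = (3, 1, 2, 2); G = 8.
W^NE = (Σα)·G − ½Σα_i² = 8² − ½·18 = 55.
Planner sets g_i = Σα_j = 8 for every i, so G^SO = 4·8 = 32.
W^SO = (Σα)·G^SO − ½·4·(Σα)² = (4/2)·8² = 128.
Deadweight loss = W^SO − W^NE = 73.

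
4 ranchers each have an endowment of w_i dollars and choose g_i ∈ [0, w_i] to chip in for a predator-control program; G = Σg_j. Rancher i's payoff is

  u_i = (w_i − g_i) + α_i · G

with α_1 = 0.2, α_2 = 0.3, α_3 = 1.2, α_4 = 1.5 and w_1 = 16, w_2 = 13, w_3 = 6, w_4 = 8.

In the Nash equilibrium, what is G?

14

∂u_i/∂g_i = α_i − 1, so rancher i contributes w_i if α_i > 1, else 0.
α_i > 1 for i ∈ {3, 4}; NE contributions (0, 0, 6, 8), G = 14.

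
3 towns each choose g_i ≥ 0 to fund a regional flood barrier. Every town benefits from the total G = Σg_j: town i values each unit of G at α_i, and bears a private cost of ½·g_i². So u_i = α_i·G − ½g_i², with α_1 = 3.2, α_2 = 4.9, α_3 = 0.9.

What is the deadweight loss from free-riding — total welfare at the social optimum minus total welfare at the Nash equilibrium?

58.03

Town i's FOC: ∂u_i/∂g_i = α_i − g_i = 0, so g_i* = α_i.
NE contributions = (3.2, 4.9, 0.9); G = 9.
W^NE = (Σα)·G − ½Σα_i² = 9² − ½·35.06 = 63.47.
Planner sets g_i = Σα_j = 9 for every i, so G^SO = 3·9 = 27.
W^SO = (Σα)·G^SO − ½·3·(Σα)² = (3/2)·9² = 121.5.
Deadweight loss = W^SO − W^NE = 58.03.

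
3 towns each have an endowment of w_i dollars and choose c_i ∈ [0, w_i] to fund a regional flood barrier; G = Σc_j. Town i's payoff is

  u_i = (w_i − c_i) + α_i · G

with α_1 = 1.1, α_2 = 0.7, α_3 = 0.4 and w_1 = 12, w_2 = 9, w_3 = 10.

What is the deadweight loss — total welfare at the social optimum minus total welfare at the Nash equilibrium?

22.8

∂u_i/∂c_i = α_i − 1, so town i contributes w_i if α_i > 1, else 0.
α_i > 1 for i ∈ {1}; NE contributions (12, 0, 0), G = 12.
W^NE = Σw_i − G^NE + (Σα_i)·G^NE = 31 + 1.2·12 = 45.4.
Planner: ∂(Σu_j)/∂c_i = Σα_j − 1 = 1.2 > 0, so everyone contributes w_i; G^SO = 31, W^SO = 31 + 1.2·31 = 68.2.
Deadweight loss = 22.8.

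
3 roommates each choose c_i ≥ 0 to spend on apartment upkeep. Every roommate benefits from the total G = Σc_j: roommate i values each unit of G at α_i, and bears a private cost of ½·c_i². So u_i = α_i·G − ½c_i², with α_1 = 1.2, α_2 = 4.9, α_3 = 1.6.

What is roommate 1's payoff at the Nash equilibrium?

8.52

Roommate i's FOC: ∂u_i/∂c_i = α_i − c_i = 0, so c_i* = α_i.
NE contributions = (1.2, 4.9, 1.6); G = 7.7.
u_1 = α_1·G − ½·(c_1)² = 1.2·7.7 − ½·1.2² = 8.52.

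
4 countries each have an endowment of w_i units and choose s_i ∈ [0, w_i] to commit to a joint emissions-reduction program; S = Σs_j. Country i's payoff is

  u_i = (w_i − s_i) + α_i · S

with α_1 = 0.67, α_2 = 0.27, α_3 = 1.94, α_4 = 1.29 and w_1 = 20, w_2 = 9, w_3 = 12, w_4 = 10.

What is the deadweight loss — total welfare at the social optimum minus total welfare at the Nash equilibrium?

∂u_i/∂s_i = α_i − 1, so country i contributes w_i if α_i > 1, else 0.
α_i > 1 for i ∈ {3, 4}; NE contributions (0, 0, 12, 10), S = 22.
W^NE = Σw_i − S^NE + (Σα_i)·S^NE = 51 + 3.17·22 = 120.74.
Planner: ∂(Σu_j)/∂s_i = Σα_j − 1 = 3.17 > 0, so everyone contributes w_i; S^SO = 51, W^SO = 51 + 3.17·51 = 212.67.
Deadweight loss = 91.93.

91.93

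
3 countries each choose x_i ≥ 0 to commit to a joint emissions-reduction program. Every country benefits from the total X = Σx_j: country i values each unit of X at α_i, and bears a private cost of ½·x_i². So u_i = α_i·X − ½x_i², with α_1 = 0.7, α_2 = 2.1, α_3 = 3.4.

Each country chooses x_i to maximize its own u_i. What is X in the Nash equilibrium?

6.2

Country i's FOC: ∂u_i/∂x_i = α_i − x_i = 0, so x_i* = α_i.
NE contributions = (0.7, 2.1, 3.4); X = 6.2.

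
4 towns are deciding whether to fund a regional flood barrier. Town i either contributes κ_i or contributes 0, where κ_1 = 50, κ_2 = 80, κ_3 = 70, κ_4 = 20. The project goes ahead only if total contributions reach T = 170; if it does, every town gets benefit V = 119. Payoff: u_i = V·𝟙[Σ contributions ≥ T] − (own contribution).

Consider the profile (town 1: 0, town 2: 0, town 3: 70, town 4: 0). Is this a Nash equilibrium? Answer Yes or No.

No

Total = 70 < 170: not provided.
Town 1 (pledges 0, payoff 0): pledging 50 → total 120, payoff -50. No gain.
Town 2 (pledges 0, payoff 0): pledging 80 → total 150, payoff -80. No gain.
Town 3 (pledges 70, payoff -70): dropping to 0 → total 0, payoff 0. Profitable deviation.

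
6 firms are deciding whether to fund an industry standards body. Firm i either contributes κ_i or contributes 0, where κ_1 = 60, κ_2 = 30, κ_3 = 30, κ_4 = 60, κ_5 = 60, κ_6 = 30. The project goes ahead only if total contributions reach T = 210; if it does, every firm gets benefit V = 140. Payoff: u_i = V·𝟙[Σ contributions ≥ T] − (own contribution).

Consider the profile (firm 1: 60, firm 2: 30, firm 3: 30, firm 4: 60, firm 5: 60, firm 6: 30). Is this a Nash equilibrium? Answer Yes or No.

No

Total = 270 ≥ 210: provided.
Firm 1 (pledges 60, payoff 80): dropping to 0 → total 210, payoff 140. Profitable deviation.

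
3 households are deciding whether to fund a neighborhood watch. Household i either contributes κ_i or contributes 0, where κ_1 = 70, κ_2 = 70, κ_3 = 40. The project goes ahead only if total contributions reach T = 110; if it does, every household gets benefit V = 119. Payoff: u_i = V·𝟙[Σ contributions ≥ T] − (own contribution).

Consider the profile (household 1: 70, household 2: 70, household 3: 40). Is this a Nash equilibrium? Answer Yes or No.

No

Total = 180 ≥ 110: provided.
Household 1 (pledges 70, payoff 49): dropping to 0 → total 110, payoff 119. Profitable deviation.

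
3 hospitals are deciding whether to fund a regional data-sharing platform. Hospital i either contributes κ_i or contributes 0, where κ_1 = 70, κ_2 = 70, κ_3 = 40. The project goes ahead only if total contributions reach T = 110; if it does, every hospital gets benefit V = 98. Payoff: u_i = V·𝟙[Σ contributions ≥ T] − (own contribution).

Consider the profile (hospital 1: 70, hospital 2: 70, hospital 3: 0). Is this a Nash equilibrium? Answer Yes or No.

Total = 140 ≥ 110: provided.
Hospital 1 (pledges 70, payoff 28): dropping to 0 → total 70, payoff 0. No gain.
Hospital 2 (pledges 70, payoff 28): dropping to 0 → total 70, payoff 0. No gain.
Hospital 3 (pledges 0, payoff 98): pledging 40 → total 180, payoff 58. No gain.

Yes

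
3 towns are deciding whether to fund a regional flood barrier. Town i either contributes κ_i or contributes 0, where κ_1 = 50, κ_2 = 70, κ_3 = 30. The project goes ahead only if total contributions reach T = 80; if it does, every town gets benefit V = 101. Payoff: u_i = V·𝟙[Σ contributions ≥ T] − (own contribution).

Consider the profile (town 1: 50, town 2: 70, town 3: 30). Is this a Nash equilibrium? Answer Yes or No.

Total = 150 ≥ 80: provided.
Town 1 (pledges 50, payoff 51): dropping to 0 → total 100, payoff 101. Profitable deviation.

No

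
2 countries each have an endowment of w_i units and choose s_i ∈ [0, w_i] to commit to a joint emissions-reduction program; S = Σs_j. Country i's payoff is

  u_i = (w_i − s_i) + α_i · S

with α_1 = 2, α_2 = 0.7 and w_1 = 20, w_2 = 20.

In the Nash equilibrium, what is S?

20

∂u_i/∂s_i = α_i − 1, so country i contributes w_i if α_i > 1, else 0.
α_i > 1 for i ∈ {1}; NE contributions (20, 0), S = 20.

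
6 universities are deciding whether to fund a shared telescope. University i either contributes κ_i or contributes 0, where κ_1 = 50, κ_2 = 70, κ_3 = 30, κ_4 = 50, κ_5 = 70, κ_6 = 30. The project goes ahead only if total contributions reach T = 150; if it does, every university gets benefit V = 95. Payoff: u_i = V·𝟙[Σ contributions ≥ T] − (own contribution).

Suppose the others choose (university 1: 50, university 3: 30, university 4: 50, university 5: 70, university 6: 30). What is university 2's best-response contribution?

0

Others' total = 230 ≥ 150; contributing adds cost 70 for no extra benefit.
Best response: 0.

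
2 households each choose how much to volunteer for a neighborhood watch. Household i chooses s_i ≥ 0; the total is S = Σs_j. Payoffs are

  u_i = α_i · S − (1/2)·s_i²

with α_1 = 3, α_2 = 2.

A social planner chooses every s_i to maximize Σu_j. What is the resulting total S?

10

Planner FOC: ∂(Σu_j)/∂s_i = (Σα_j) − s_i = 0, so s_i^SO = Σα_j = 5 for every i; S^SO = 10.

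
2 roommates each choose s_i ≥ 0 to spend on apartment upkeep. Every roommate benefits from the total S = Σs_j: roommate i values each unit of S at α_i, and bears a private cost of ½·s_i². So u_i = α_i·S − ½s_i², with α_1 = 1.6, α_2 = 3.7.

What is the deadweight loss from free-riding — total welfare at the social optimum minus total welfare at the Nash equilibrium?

8.125

Roommate i's FOC: ∂u_i/∂s_i = α_i − s_i = 0, so s_i* = α_i.
NE contributions = (1.6, 3.7); S = 5.3.
W^NE = (Σα)·S − ½Σα_i² = 5.3² − ½·16.25 = 19.965.
Planner sets s_i = Σα_j = 5.3 for every i, so S^SO = 2·5.3 = 10.6.
W^SO = (Σα)·S^SO − ½·2·(Σα)² = (2/2)·5.3² = 28.09.
Deadweight loss = W^SO − W^NE = 8.125.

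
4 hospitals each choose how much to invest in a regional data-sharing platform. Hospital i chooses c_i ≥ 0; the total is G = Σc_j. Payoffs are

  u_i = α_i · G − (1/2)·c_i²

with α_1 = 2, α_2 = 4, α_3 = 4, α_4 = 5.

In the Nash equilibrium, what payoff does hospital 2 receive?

52

Hospital i's FOC: ∂u_i/∂c_i = α_i − c_i = 0, so c_i* = α_i.
NE contributions = (2, 4, 4, 5); G = 15.
u_2 = α_2·G − ½·(c_2)² = 4·15 − ½·4² = 52.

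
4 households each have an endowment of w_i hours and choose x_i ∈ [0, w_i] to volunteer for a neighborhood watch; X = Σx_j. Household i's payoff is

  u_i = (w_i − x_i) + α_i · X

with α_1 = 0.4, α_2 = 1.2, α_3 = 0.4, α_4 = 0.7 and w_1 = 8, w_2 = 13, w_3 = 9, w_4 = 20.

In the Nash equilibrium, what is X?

∂u_i/∂x_i = α_i − 1, so household i contributes w_i if α_i > 1, else 0.
α_i > 1 for i ∈ {2}; NE contributions (0, 13, 0, 0), X = 13.

13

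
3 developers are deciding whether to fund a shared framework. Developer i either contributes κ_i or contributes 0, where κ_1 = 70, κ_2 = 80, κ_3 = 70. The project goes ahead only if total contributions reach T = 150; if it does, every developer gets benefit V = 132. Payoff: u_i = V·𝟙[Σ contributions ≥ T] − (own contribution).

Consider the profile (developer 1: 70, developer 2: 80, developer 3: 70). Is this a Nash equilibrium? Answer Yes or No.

No

Total = 220 ≥ 150: provided.
Developer 1 (pledges 70, payoff 62): dropping to 0 → total 150, payoff 132. Profitable deviation.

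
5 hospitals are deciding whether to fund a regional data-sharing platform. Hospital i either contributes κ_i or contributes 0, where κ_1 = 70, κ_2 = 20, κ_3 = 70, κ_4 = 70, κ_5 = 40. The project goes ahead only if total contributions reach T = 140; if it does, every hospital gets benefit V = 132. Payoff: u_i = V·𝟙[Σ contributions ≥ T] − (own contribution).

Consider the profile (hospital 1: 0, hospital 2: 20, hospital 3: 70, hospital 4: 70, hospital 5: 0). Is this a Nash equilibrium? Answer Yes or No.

Total = 160 ≥ 140: provided.
Hospital 1 (pledges 0, payoff 132): pledging 70 → total 230, payoff 62. No gain.
Hospital 2 (pledges 20, payoff 112): dropping to 0 → total 140, payoff 132. Profitable deviation.

No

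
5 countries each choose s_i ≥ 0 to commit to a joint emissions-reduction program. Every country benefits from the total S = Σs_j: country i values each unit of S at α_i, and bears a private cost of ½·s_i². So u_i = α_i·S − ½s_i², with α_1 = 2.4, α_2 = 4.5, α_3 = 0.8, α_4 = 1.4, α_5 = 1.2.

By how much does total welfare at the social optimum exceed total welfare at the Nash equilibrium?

Country i's FOC: ∂u_i/∂s_i = α_i − s_i = 0, so s_i* = α_i.
NE contributions = (2.4, 4.5, 0.8, 1.4, 1.2); S = 10.3.
W^NE = (Σα)·S − ½Σα_i² = 10.3² − ½·30.05 = 91.065.
Planner sets s_i = Σα_j = 10.3 for every i, so S^SO = 5·10.3 = 51.5.
W^SO = (Σα)·S^SO − ½·5·(Σα)² = (5/2)·10.3² = 265.225.
Deadweight loss = W^SO − W^NE = 174.16.

174.16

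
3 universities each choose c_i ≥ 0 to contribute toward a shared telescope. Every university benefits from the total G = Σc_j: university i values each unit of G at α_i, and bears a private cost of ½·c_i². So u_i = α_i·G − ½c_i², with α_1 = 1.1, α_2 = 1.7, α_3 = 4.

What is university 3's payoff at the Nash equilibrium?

University i's FOC: ∂u_i/∂c_i = α_i − c_i = 0, so c_i* = α_i.
NE contributions = (1.1, 1.7, 4); G = 6.8.
u_3 = α_3·G − ½·(c_3)² = 4·6.8 − ½·4² = 19.2.

19.2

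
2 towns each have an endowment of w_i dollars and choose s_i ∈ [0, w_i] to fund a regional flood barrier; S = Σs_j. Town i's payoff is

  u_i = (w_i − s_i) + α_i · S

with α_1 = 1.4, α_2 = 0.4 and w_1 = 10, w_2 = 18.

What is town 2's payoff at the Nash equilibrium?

∂u_i/∂s_i = α_i − 1, so town i contributes w_i if α_i > 1, else 0.
α_i > 1 for i ∈ {1}; NE contributions (10, 0), S = 10.
u_2 = (18 − 0) + 0.4·10 = 22.

22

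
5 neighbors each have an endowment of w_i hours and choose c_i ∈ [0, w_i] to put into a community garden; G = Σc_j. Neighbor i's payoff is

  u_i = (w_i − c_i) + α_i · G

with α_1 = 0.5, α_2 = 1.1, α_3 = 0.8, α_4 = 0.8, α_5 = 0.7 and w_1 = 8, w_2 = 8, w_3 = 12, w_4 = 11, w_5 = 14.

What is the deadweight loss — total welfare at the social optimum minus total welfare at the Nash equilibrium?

∂u_i/∂c_i = α_i − 1, so neighbor i contributes w_i if α_i > 1, else 0.
α_i > 1 for i ∈ {2}; NE contributions (0, 8, 0, 0, 0), G = 8.
W^NE = Σw_i − G^NE + (Σα_i)·G^NE = 53 + 2.9·8 = 76.2.
Planner: ∂(Σu_j)/∂c_i = Σα_j − 1 = 2.9 > 0, so everyone contributes w_i; G^SO = 53, W^SO = 53 + 2.9·53 = 206.7.
Deadweight loss = 130.5.

130.5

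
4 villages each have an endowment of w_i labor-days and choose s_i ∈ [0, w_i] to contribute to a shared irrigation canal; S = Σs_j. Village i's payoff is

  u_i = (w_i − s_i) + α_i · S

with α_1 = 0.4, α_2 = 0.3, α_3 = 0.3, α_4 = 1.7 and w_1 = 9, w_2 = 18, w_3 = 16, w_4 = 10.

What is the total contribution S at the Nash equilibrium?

∂u_i/∂s_i = α_i − 1, so village i contributes w_i if α_i > 1, else 0.
α_i > 1 for i ∈ {4}; NE contributions (0, 0, 0, 10), S = 10.

10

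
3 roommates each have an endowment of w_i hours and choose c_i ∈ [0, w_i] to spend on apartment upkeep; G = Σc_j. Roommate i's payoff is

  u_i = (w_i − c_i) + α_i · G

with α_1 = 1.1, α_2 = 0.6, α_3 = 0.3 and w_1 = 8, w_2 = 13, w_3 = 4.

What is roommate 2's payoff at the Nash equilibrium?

17.8

∂u_i/∂c_i = α_i − 1, so roommate i contributes w_i if α_i > 1, else 0.
α_i > 1 for i ∈ {1}; NE contributions (8, 0, 0), G = 8.
u_2 = (13 − 0) + 0.6·8 = 17.8.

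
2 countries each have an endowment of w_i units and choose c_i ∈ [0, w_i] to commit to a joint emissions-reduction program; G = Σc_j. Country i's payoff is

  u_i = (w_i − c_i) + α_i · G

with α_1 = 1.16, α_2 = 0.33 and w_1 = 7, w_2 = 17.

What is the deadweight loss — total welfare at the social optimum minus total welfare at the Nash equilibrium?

8.33

∂u_i/∂c_i = α_i − 1, so country i contributes w_i if α_i > 1, else 0.
α_i > 1 for i ∈ {1}; NE contributions (7, 0), G = 7.
W^NE = Σw_i − G^NE + (Σα_i)·G^NE = 24 + 0.49·7 = 27.43.
Planner: ∂(Σu_j)/∂c_i = Σα_j − 1 = 0.49 > 0, so everyone contributes w_i; G^SO = 24, W^SO = 24 + 0.49·24 = 35.76.
Deadweight loss = 8.33.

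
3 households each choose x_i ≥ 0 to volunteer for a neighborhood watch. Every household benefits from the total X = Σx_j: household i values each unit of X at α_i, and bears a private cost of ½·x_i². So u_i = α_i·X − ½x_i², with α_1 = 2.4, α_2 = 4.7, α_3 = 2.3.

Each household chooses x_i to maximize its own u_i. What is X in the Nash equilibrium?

Household i's FOC: ∂u_i/∂x_i = α_i − x_i = 0, so x_i* = α_i.
NE contributions = (2.4, 4.7, 2.3); X = 9.4.

9.4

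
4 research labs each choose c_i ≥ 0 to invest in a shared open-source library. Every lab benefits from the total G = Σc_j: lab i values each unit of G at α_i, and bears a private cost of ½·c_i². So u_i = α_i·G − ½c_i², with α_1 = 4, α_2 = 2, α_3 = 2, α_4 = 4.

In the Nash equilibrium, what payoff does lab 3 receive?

Lab i's FOC: ∂u_i/∂c_i = α_i − c_i = 0, so c_i* = α_i.
NE contributions = (4, 2, 2, 4); G = 12.
u_3 = α_3·G − ½·(c_3)² = 2·12 − ½·2² = 22.

22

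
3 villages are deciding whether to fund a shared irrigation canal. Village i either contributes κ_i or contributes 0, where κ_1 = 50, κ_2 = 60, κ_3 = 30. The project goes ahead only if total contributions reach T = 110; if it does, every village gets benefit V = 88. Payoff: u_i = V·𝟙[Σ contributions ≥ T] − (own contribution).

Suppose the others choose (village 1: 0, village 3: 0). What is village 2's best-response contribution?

Others' total = 0. Even contributing 60 gives 60 < 110: no benefit either way.
Best response: 0.

0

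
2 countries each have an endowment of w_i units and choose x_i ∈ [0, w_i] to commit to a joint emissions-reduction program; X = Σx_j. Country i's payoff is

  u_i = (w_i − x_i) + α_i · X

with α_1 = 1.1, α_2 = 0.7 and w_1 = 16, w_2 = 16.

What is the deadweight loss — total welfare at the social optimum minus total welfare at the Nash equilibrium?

12.8

∂u_i/∂x_i = α_i − 1, so country i contributes w_i if α_i > 1, else 0.
α_i > 1 for i ∈ {1}; NE contributions (16, 0), X = 16.
W^NE = Σw_i − X^NE + (Σα_i)·X^NE = 32 + 0.8·16 = 44.8.
Planner: ∂(Σu_j)/∂x_i = Σα_j − 1 = 0.8 > 0, so everyone contributes w_i; X^SO = 32, W^SO = 32 + 0.8·32 = 57.6.
Deadweight loss = 12.8.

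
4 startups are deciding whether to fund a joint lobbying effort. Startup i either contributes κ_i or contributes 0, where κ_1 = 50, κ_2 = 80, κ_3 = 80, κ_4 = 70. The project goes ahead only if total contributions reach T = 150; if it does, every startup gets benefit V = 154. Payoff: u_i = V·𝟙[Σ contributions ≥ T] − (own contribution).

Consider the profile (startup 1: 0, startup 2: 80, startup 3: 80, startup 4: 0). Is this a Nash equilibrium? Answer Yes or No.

Total = 160 ≥ 150: provided.
Startup 1 (pledges 0, payoff 154): pledging 50 → total 210, payoff 104. No gain.
Startup 2 (pledges 80, payoff 74): dropping to 0 → total 80, payoff 0. No gain.
Startup 3 (pledges 80, payoff 74): dropping to 0 → total 80, payoff 0. No gain.
Startup 4 (pledges 0, payoff 154): pledging 70 → total 230, payoff 84. No gain.

Yes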